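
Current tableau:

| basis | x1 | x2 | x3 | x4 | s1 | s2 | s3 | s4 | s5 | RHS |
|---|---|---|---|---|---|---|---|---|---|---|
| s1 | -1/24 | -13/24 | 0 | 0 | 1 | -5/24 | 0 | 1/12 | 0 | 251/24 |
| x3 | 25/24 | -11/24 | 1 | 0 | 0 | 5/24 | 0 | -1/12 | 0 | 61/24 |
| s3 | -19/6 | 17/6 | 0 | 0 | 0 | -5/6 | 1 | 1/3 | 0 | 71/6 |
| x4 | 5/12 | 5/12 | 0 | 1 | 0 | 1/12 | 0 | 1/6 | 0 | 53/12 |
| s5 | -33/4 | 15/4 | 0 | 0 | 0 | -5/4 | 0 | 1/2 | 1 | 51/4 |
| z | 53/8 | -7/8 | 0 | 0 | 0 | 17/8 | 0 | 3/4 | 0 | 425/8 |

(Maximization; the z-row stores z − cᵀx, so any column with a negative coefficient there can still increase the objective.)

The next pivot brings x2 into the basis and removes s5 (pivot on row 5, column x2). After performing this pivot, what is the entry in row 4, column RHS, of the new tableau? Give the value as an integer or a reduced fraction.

Pivot element is row 5, column x2: 15/4.
Normalize row 5: new (row 5, RHS) = (51/4)/(15/4) = 17/5.
row 4 ← row 4 − (5/12)·(new row 5): 53/12 − (5/12)·(17/5) = 3.

3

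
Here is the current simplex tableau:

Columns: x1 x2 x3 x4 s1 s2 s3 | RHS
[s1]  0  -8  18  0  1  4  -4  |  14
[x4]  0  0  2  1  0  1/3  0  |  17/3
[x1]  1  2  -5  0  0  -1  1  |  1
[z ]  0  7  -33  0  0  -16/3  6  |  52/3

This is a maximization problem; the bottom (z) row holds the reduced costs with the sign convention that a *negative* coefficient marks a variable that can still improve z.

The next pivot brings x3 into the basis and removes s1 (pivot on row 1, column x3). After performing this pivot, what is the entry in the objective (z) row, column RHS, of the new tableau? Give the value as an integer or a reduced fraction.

Pivot element is row 1, column x3: 18.
Normalize row 1: new (row 1, RHS) = 14/18 = 7/9.
z-row ← z-row − (-33)·(new row 1): 52/3 − (-33)·(7/9) = 43.

43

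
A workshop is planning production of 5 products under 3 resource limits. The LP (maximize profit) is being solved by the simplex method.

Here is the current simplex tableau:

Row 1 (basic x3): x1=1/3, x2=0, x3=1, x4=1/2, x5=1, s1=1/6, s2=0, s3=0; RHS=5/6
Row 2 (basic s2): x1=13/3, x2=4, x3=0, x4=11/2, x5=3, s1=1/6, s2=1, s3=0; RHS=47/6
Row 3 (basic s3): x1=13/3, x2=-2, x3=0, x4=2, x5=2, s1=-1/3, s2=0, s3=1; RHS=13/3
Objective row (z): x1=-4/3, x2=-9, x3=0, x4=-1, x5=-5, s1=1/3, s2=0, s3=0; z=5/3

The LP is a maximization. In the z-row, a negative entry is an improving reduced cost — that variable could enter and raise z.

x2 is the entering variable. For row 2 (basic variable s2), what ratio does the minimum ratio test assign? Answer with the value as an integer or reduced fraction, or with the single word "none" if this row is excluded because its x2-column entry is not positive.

47/24

Ratio = RHS / (x2 entry) = (47/6) / 4 = 47/24.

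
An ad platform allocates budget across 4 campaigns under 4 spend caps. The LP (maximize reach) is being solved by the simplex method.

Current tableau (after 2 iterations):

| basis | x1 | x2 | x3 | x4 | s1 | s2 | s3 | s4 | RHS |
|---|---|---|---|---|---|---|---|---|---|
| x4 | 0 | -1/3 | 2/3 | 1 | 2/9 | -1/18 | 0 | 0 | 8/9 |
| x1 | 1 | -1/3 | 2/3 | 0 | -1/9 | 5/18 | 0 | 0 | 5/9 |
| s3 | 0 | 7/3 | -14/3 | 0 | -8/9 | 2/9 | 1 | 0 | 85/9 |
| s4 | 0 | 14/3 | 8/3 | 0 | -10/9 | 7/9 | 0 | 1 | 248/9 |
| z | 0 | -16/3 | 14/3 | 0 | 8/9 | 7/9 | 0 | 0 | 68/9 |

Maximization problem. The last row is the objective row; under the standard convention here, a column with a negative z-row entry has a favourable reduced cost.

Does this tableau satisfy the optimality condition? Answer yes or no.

Column x2 has objective-row coefficient -16/3, which is negative; an improving pivot exists, so not yet optimal.

no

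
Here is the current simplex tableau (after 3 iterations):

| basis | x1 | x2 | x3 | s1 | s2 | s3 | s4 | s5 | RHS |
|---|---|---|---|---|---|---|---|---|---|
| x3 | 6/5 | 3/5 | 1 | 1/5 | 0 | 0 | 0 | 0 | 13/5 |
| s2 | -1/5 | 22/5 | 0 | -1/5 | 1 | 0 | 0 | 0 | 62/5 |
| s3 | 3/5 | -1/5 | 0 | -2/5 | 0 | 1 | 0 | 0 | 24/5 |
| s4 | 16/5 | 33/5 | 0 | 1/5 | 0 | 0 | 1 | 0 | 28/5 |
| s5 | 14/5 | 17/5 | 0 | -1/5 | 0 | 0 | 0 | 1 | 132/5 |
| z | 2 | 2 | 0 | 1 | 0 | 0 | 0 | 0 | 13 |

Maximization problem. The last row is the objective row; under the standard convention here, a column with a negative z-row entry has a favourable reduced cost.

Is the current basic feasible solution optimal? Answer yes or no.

No objective-row coefficient is strictly negative, so no entering variable exists; the tableau is optimal.

yes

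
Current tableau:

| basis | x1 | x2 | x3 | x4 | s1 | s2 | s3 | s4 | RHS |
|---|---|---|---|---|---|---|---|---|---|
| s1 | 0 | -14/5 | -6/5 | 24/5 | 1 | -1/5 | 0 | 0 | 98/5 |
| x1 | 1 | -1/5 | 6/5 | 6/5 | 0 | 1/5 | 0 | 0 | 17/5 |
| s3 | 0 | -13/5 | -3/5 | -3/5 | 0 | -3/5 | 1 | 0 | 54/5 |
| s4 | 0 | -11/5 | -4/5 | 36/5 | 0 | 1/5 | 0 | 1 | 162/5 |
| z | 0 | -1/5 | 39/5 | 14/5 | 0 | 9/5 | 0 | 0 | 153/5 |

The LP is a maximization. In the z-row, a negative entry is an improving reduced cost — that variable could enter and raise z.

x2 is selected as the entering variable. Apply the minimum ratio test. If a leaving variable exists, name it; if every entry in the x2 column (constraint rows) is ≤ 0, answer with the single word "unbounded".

x2-column entries: row 1: -14/5, row 2: -1/5, row 3: -13/5, row 4: -11/5. All ≤ 0, so x2 can increase without bound; the LP is unbounded in this direction.

unbounded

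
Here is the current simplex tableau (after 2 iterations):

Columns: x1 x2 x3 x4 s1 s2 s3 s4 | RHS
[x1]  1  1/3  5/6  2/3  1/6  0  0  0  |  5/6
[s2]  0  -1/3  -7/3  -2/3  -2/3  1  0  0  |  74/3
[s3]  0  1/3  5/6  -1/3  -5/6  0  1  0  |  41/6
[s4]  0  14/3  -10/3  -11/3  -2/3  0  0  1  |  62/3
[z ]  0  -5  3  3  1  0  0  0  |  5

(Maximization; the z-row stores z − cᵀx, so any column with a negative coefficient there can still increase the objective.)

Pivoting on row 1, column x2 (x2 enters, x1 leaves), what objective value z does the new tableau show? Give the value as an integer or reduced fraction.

Minimum ratio for x2: (5/6)/(1/3) = 5/2.
z changes by −(z-row coeff of x2)·ratio = −(-5)·(5/2) = 25/2.
New z = 5 + (25/2) = 35/2.

35/2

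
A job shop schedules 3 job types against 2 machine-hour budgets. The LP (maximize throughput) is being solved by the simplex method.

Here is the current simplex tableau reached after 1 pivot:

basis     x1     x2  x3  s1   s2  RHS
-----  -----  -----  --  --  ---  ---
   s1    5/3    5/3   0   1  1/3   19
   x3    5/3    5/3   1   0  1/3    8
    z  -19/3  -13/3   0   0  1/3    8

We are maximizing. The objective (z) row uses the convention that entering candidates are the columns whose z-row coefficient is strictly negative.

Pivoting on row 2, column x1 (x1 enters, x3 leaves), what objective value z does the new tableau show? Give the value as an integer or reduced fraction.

Minimum ratio for x1: 8/(5/3) = 24/5.
z changes by −(z-row coeff of x1)·ratio = −(-19/3)·(24/5) = 152/5.
New z = 8 + (152/5) = 192/5.

192/5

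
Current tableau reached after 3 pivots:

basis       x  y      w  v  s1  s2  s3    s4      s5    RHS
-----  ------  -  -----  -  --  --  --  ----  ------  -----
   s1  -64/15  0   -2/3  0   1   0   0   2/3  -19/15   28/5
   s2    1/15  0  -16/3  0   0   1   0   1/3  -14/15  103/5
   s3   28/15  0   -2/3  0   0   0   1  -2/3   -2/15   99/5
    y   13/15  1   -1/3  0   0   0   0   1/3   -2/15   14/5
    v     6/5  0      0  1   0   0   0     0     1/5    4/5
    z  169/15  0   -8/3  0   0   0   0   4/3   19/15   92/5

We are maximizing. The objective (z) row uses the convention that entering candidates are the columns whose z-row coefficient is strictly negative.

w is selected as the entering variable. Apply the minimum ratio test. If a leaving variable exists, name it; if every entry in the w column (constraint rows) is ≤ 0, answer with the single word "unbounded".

w-column entries: row 1: -2/3, row 2: -16/3, row 3: -2/3, row 4: -1/3, row 5: 0. All ≤ 0, so w can increase without bound; the LP is unbounded in this direction.

unbounded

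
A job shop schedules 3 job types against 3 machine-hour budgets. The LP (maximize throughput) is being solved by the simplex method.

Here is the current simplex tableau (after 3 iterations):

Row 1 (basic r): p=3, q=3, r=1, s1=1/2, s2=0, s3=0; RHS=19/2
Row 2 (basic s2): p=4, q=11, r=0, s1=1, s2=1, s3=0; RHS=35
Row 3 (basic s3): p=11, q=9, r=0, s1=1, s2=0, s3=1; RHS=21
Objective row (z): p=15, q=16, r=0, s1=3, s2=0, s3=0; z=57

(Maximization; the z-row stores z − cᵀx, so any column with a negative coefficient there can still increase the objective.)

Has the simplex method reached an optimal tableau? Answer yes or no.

yes

No objective-row coefficient is strictly negative, so no entering variable exists; the tableau is optimal.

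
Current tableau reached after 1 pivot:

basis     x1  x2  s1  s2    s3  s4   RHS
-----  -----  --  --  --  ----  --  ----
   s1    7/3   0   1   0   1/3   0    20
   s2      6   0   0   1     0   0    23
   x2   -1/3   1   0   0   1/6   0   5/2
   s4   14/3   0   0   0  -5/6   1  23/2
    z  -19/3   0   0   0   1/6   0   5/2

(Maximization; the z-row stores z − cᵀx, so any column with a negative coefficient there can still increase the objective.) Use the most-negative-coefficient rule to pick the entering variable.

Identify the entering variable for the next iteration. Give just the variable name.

Objective-row coefficients: x1: -19/3, x2: 0, s1: 0, s2: 0, s3: 1/6, s4: 0.
The most negative is -19/3 in column x1, so x1 enters.

x1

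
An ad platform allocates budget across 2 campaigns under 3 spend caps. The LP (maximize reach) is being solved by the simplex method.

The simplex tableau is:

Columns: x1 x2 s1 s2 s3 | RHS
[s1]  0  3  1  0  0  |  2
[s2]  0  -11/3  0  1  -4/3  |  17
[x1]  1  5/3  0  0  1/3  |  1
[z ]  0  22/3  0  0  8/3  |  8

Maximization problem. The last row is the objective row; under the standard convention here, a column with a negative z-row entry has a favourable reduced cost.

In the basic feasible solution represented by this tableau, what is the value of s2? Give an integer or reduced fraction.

17

s2 is basic (row 2); its value is the RHS of that row: 17.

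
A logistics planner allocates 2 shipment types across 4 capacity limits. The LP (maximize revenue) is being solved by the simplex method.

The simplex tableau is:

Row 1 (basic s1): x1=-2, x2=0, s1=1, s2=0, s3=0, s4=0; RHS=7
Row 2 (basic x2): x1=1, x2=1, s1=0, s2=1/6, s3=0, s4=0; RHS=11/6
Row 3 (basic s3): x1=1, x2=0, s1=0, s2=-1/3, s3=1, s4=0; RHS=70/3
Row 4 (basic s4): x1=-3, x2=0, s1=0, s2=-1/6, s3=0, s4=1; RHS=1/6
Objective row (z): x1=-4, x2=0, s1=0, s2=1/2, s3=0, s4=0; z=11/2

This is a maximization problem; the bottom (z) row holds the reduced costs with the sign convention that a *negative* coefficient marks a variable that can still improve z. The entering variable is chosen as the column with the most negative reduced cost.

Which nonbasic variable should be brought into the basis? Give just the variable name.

x1

Objective-row coefficients: x1: -4, x2: 0, s1: 0, s2: 1/2, s3: 0, s4: 0.
The most negative is -4 in column x1, so x1 enters.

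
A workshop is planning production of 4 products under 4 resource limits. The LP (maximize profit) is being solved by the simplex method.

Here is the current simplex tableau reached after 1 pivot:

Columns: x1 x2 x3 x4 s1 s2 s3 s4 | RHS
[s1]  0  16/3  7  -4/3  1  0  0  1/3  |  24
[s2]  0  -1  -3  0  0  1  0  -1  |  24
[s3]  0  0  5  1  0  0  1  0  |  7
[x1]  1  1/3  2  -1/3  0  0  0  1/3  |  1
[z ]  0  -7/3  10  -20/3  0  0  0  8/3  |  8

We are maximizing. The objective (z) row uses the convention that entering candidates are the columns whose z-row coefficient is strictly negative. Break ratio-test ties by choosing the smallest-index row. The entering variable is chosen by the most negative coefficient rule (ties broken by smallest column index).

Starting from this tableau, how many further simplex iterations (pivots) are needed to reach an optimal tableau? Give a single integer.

2

pivot: x4 in, s3 out → z = 164/3
pivot: x2 in, s1 out → z = 277/4
No improving column remains; optimal.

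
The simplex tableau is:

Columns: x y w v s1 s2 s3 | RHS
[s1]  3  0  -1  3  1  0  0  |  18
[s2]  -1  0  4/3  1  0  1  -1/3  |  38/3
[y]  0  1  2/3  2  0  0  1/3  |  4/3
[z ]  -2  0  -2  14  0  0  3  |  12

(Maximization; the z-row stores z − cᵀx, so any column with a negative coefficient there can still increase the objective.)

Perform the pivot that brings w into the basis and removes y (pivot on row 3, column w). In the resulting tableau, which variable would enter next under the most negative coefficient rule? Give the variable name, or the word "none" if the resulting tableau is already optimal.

x

Pivot element 2/3. New z-row = old z-row − (-2)·(row 3/(2/3)).
Updated z-row coefficients: x: -2, y: 3, w: 0, v: 20, s1: 0, s2: 0, s3: 4.
The most negative is -2 in column x, so x would enter next.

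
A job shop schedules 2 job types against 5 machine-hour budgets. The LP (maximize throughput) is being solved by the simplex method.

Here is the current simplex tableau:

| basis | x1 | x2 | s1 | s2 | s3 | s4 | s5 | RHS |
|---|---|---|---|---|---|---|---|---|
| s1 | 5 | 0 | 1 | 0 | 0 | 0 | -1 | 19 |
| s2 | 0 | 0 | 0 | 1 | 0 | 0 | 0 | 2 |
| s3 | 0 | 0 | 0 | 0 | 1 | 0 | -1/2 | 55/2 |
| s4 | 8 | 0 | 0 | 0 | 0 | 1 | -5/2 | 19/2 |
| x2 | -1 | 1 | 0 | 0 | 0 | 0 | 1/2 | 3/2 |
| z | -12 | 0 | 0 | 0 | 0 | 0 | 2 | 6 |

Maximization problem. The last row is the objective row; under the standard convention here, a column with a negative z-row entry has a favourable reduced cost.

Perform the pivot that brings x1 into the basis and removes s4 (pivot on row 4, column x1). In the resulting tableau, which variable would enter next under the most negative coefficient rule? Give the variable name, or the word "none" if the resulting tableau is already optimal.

Pivot element 8. New z-row = old z-row − (-12)·(row 4/8).
Updated z-row coefficients: x1: 0, x2: 0, s1: 0, s2: 0, s3: 0, s4: 3/2, s5: -7/4.
The most negative is -7/4 in column s5, so s5 would enter next.

s5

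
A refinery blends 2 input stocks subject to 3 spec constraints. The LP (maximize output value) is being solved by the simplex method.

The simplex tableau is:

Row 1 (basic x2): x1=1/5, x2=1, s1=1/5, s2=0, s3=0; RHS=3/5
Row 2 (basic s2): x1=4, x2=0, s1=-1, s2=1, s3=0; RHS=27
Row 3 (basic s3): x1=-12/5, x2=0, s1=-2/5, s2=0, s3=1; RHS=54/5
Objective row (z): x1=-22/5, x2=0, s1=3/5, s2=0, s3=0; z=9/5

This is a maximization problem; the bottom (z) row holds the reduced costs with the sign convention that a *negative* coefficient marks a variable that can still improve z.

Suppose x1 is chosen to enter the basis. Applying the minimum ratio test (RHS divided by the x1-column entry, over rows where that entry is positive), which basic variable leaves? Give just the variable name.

x2

Ratios: row 1 (x2): (3/5)/(1/5) = 3; row 2 (s2): 27/4 = 27/4; row 3 (s3): entry -12/5 ≤ 0, skip.
Minimum ratio 3 is in the x2 row, so x2 leaves.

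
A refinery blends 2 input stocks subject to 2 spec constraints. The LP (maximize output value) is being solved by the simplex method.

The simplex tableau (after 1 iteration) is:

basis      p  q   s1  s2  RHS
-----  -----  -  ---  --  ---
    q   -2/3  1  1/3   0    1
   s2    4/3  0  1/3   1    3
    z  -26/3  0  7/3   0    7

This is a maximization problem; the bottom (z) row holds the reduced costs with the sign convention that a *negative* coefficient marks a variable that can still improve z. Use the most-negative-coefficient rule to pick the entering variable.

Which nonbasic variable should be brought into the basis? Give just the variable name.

Objective-row coefficients: p: -26/3, q: 0, s1: 7/3, s2: 0.
The most negative is -26/3 in column p, so p enters.

p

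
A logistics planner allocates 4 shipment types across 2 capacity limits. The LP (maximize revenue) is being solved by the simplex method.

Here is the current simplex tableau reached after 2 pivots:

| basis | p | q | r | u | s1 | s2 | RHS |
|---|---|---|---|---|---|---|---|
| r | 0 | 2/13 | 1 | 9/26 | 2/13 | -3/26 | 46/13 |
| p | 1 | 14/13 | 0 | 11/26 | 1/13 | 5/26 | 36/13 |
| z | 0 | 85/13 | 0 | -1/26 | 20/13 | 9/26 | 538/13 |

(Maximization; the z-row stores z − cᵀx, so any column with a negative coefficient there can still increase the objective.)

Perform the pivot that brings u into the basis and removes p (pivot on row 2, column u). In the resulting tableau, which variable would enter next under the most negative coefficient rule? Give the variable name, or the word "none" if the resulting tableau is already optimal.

Pivot element 11/26. New z-row = old z-row − (-1/26)·(row 2/(11/26)).
Updated z-row coefficients: p: 1/11, q: 73/11, r: 0, u: 0, s1: 17/11, s2: 4/11.
No coefficient is strictly negative; the tableau after this pivot is optimal.

none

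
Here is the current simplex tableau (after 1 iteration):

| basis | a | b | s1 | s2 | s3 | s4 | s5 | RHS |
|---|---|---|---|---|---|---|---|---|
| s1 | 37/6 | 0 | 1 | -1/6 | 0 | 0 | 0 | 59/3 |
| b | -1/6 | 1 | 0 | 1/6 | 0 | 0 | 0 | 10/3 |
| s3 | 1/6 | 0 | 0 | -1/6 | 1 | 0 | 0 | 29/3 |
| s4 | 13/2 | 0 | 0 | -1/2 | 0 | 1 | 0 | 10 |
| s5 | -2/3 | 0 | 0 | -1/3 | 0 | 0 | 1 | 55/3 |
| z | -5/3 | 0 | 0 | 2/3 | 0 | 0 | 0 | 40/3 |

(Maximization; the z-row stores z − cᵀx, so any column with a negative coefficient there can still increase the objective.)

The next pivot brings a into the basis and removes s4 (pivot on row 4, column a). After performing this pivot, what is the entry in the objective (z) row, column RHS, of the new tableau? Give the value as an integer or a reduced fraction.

620/39

Pivot element is row 4, column a: 13/2.
Normalize row 4: new (row 4, RHS) = 10/(13/2) = 20/13.
z-row ← z-row − (-5/3)·(new row 4): 40/3 − (-5/3)·(20/13) = 620/39.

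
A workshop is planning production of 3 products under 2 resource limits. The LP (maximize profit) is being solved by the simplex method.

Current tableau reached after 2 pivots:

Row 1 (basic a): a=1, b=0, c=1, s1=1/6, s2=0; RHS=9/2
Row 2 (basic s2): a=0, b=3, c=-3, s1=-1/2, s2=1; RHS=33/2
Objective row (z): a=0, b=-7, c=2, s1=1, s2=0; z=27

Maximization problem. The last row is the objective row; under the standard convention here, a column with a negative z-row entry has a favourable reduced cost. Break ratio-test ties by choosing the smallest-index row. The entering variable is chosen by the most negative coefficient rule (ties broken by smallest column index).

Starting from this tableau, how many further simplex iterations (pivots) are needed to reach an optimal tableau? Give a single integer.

pivot: b in, s2 out → z = 131/2
pivot: c in, a out → z = 88
No improving column remains; optimal.

2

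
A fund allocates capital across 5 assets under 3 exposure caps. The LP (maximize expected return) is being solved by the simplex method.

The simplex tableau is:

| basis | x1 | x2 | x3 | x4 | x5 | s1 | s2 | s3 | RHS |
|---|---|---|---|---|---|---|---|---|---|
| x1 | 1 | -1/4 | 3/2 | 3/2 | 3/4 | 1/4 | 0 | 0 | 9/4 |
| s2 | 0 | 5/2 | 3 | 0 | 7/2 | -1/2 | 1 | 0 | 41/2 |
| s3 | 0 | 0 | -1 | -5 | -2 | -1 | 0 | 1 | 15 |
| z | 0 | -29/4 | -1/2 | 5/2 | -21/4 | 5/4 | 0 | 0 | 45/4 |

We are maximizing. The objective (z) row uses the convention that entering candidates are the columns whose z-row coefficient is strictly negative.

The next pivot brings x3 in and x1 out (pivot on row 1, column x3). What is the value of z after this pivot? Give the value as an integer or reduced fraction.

12

Minimum ratio for x3: (9/4)/(3/2) = 3/2.
z changes by −(z-row coeff of x3)·ratio = −(-1/2)·(3/2) = 3/4.
New z = 45/4 + (3/4) = 12.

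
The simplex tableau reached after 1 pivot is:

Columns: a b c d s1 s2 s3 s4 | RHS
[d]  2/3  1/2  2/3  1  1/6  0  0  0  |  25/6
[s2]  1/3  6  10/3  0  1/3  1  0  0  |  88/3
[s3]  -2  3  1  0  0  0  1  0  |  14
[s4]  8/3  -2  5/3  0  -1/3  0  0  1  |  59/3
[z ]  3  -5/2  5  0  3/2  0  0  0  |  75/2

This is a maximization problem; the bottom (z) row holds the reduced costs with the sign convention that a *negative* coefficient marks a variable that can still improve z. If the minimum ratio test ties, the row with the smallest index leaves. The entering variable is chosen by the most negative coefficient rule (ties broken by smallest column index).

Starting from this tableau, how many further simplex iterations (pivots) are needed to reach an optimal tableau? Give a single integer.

pivot: b in, s3 out → z = 295/6
No improving column remains; optimal.

1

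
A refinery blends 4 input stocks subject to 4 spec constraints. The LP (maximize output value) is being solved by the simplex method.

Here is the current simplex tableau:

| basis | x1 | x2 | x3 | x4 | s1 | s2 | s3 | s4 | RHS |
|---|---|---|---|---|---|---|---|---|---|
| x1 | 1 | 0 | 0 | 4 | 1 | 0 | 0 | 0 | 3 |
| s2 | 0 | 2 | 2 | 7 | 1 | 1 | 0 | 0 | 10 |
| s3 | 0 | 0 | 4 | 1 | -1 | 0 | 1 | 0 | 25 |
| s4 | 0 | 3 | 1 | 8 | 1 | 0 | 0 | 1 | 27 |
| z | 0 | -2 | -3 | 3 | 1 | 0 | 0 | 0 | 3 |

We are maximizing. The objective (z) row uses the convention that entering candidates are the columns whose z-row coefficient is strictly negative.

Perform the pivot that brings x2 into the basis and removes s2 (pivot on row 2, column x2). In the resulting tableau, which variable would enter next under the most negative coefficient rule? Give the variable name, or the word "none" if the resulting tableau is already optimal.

x3

Pivot element 2. New z-row = old z-row − (-2)·(row 2/2).
Updated z-row coefficients: x1: 0, x2: 0, x3: -1, x4: 10, s1: 2, s2: 1, s3: 0, s4: 0.
The most negative is -1 in column x3, so x3 would enter next.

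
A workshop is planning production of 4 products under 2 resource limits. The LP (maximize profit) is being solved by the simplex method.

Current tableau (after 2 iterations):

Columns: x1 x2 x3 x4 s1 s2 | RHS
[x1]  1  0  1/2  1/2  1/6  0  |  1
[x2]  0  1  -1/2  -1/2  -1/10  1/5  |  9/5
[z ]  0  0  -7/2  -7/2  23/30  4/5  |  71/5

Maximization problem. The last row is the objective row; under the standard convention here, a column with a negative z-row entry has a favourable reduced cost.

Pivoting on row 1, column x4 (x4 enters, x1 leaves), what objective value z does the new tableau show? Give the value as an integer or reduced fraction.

106/5

Minimum ratio for x4: 1/(1/2) = 2.
z changes by −(z-row coeff of x4)·ratio = −(-7/2)·2 = 7.
New z = 71/5 + 7 = 106/5.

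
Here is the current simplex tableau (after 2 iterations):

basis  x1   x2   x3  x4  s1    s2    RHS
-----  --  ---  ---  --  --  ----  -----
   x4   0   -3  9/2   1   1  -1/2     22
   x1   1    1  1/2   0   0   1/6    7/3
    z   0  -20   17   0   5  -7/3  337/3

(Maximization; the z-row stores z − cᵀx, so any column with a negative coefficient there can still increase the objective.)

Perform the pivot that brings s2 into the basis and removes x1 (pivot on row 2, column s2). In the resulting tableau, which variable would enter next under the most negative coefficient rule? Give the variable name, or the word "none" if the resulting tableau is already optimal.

x2

Pivot element 1/6. New z-row = old z-row − (-7/3)·(row 2/(1/6)).
Updated z-row coefficients: x1: 14, x2: -6, x3: 24, x4: 0, s1: 5, s2: 0.
The most negative is -6 in column x2, so x2 would enter next.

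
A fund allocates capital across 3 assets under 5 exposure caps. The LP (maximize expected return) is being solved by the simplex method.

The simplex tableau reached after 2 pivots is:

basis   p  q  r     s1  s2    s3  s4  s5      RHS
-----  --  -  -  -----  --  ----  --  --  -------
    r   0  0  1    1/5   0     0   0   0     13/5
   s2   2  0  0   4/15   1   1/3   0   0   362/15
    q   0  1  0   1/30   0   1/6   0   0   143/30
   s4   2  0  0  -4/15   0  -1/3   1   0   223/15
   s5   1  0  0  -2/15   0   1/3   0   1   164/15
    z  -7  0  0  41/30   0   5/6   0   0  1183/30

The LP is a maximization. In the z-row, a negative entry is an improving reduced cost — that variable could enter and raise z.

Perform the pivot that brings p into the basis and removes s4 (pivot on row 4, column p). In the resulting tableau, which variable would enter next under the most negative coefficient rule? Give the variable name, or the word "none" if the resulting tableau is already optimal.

s3

Pivot element 2. New z-row = old z-row − (-7)·(row 4/2).
Updated z-row coefficients: p: 0, q: 0, r: 0, s1: 13/30, s2: 0, s3: -1/3, s4: 7/2, s5: 0.
The most negative is -1/3 in column s3, so s3 would enter next.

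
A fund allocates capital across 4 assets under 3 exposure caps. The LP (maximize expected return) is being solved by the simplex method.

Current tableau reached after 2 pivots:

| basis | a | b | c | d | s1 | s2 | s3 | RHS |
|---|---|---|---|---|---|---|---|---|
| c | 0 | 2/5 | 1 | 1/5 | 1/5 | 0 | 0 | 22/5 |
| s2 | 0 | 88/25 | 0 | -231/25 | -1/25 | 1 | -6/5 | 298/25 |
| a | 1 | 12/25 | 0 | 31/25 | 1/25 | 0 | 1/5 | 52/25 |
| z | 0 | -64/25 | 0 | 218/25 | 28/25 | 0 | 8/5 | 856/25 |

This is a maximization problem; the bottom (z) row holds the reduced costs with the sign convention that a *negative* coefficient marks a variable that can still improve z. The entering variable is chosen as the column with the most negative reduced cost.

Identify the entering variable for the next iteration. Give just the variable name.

b

Objective-row coefficients: a: 0, b: -64/25, c: 0, d: 218/25, s1: 28/25, s2: 0, s3: 8/5.
The most negative is -64/25 in column b, so b enters.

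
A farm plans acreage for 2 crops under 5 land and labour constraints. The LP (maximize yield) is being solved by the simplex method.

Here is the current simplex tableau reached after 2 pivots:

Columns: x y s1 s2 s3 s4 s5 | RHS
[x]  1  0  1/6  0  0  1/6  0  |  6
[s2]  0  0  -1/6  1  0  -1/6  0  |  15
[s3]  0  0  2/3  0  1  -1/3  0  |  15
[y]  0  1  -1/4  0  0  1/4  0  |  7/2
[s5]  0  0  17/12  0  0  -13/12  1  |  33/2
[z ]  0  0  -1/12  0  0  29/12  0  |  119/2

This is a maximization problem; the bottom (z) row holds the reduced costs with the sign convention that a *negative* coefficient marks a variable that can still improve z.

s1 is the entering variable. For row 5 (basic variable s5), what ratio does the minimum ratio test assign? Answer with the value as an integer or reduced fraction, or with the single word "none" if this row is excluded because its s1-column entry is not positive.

198/17

Ratio = RHS / (s1 entry) = (33/2) / (17/12) = 198/17.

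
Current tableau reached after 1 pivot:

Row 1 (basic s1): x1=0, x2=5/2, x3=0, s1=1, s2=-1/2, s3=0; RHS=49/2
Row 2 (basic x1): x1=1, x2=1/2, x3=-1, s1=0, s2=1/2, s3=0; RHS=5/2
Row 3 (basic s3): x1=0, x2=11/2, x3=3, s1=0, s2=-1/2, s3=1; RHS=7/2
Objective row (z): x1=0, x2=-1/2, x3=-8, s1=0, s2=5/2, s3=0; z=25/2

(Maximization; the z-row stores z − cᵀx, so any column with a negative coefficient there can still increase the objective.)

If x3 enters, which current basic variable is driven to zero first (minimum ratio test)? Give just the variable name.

s3

Ratios: row 1 (s1): entry 0 ≤ 0, skip; row 2 (x1): entry -1 ≤ 0, skip; row 3 (s3): (7/2)/3 = 7/6.
Minimum ratio 7/6 is in the s3 row, so s3 leaves.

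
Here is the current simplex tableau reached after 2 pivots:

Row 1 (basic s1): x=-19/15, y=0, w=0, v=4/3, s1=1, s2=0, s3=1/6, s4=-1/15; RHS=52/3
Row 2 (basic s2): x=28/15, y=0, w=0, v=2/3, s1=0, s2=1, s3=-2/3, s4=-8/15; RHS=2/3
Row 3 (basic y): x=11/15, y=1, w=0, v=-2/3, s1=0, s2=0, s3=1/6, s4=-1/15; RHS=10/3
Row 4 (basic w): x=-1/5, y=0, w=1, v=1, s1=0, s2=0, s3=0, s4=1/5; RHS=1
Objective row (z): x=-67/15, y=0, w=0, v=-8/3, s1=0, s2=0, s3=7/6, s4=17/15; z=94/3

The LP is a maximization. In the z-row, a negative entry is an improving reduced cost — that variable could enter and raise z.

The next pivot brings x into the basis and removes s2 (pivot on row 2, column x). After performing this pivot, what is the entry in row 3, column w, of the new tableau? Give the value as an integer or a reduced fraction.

Pivot element is row 2, column x: 28/15.
Normalize row 2: new (row 2, w) = 0/(28/15) = 0.
row 3 ← row 3 − (11/15)·(new row 2): 0 − (11/15)·0 = 0.

0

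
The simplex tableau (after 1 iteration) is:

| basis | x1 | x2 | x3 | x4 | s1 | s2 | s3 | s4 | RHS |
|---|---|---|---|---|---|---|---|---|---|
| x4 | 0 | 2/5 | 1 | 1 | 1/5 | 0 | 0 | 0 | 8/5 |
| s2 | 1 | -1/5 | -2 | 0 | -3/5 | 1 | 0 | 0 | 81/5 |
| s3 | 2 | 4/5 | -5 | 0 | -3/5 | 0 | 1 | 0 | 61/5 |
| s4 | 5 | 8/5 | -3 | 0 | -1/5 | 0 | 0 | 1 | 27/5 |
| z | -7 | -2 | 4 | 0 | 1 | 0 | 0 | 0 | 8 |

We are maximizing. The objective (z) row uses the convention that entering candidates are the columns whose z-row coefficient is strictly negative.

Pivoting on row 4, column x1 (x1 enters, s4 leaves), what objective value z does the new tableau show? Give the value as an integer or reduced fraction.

389/25

Minimum ratio for x1: (27/5)/5 = 27/25.
z changes by −(z-row coeff of x1)·ratio = −(-7)·(27/25) = 189/25.
New z = 8 + (189/25) = 389/25.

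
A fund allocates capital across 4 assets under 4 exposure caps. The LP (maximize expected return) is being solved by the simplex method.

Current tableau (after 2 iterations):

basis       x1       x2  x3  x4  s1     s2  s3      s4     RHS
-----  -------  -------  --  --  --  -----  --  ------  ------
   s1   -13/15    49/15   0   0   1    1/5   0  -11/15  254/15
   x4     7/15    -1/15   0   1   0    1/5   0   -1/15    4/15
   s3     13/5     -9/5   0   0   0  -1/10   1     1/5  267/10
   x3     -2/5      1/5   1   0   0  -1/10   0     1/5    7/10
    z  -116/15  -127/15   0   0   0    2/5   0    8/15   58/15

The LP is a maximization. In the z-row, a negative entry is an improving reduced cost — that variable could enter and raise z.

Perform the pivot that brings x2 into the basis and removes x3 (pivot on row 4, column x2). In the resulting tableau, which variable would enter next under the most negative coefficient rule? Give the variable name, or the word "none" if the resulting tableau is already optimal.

x1

Pivot element 1/5. New z-row = old z-row − (-127/15)·(row 4/(1/5)).
Updated z-row coefficients: x1: -74/3, x2: 0, x3: 127/3, x4: 0, s1: 0, s2: -23/6, s3: 0, s4: 9.
The most negative is -74/3 in column x1, so x1 would enter next.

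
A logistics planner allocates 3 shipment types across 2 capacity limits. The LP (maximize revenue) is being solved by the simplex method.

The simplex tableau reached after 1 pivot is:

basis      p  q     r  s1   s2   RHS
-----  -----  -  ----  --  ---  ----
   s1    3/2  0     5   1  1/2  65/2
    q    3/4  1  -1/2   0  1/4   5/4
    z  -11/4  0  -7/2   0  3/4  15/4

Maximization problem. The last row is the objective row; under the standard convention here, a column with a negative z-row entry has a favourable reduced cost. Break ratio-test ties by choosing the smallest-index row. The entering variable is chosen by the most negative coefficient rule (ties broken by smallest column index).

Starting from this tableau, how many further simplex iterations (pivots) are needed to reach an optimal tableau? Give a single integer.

pivot: r in, s1 out → z = 53/2
pivot: p in, q out → z = 35
No improving column remains; optimal.

2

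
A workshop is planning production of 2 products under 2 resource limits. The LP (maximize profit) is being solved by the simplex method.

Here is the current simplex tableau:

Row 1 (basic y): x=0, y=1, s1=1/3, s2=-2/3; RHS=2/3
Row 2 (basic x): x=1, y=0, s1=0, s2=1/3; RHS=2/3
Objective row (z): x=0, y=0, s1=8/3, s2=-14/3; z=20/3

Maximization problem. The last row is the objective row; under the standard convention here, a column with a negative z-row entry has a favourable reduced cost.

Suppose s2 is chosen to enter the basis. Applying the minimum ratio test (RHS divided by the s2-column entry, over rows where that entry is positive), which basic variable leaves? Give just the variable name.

x

Ratios: row 1 (y): entry -2/3 ≤ 0, skip; row 2 (x): (2/3)/(1/3) = 2.
Minimum ratio 2 is in the x row, so x leaves.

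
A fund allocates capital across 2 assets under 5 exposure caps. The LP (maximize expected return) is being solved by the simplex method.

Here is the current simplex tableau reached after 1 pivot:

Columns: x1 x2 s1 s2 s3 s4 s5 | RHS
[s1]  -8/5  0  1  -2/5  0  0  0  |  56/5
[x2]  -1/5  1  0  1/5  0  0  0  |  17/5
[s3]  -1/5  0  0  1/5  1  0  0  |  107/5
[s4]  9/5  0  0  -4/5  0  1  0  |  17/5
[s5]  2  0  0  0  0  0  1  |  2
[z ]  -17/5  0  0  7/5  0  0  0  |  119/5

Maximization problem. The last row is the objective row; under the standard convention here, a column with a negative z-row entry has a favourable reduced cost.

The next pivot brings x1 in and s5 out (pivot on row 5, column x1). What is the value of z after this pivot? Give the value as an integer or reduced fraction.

Minimum ratio for x1: 2/2 = 1.
z changes by −(z-row coeff of x1)·ratio = −(-17/5)·1 = 17/5.
New z = 119/5 + (17/5) = 136/5.

136/5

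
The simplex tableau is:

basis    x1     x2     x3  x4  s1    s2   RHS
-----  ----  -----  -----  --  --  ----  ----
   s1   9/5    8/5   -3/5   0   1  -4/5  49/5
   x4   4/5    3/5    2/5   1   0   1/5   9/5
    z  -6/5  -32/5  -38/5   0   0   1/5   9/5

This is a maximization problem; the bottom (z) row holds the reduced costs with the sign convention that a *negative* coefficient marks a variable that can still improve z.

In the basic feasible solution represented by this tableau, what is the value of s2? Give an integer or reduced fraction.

s2 is nonbasic (not in the basis column), so its value in the current BFS is 0.

0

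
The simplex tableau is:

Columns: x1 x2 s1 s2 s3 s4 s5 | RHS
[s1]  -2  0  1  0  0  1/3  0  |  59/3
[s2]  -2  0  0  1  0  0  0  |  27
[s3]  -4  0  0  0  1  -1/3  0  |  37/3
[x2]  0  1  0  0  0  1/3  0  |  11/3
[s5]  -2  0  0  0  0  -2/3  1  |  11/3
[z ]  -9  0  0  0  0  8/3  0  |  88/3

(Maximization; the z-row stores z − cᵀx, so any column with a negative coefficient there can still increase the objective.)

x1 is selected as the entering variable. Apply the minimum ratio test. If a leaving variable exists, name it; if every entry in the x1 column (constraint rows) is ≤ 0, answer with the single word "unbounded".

unbounded

x1-column entries: row 1: -2, row 2: -2, row 3: -4, row 4: 0, row 5: -2. All ≤ 0, so x1 can increase without bound; the LP is unbounded in this direction.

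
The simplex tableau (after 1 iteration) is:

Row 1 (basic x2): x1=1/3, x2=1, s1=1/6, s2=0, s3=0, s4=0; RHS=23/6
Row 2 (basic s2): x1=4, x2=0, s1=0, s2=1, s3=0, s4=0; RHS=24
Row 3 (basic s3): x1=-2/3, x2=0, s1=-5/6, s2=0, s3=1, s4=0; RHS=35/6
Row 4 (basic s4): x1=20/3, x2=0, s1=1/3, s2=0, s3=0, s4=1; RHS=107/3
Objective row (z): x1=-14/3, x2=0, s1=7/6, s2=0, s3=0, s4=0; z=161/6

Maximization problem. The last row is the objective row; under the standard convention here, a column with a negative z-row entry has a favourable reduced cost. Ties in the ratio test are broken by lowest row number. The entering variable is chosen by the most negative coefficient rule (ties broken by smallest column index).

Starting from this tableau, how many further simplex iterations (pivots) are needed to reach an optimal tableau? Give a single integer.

pivot: x1 in, s4 out → z = 259/5
No improving column remains; optimal.

1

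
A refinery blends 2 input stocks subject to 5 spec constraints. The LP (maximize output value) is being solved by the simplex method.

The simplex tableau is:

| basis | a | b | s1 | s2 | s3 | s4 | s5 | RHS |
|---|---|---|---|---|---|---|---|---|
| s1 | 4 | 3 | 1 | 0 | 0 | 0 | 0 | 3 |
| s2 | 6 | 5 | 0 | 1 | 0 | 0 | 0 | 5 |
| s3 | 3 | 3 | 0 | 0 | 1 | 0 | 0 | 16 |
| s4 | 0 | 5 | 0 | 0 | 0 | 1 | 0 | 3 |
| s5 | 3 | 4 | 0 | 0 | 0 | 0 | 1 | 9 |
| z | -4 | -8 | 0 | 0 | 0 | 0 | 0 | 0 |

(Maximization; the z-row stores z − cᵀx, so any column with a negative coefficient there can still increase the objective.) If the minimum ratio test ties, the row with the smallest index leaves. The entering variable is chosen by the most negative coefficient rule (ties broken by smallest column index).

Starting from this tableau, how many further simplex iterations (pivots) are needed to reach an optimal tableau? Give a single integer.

2

pivot: b in, s4 out → z = 24/5
pivot: a in, s1 out → z = 6
No improving column remains; optimal.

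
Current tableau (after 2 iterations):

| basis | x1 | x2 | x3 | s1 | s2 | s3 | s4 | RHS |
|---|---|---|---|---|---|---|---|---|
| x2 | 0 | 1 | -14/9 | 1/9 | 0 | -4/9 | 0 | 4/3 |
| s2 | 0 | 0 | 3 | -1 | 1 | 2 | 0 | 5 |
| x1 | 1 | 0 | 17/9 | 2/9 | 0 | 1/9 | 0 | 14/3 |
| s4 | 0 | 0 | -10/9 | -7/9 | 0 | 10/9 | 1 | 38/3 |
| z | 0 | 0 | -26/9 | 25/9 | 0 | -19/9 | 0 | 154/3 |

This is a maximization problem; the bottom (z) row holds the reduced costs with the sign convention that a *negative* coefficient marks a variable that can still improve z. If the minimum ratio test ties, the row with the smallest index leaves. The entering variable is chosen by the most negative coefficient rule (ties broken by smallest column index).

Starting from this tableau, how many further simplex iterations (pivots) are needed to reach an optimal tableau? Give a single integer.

pivot: x3 in, s2 out → z = 1516/27
pivot: s3 in, x3 out → z = 1019/18
No improving column remains; optimal.

2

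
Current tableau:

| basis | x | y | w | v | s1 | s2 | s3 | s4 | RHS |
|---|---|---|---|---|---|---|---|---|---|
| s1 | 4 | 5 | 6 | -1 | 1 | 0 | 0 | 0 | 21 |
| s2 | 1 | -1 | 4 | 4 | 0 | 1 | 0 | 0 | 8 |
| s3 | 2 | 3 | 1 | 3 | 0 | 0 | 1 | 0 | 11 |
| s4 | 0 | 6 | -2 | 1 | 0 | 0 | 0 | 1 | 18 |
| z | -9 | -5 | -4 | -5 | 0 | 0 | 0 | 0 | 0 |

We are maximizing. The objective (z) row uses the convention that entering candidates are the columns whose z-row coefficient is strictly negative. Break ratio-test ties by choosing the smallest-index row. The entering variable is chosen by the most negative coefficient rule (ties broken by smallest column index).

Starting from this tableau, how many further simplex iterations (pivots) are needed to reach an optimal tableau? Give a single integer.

2

pivot: x in, s1 out → z = 189/4
pivot: v in, s3 out → z = 338/7
No improving column remains; optimal.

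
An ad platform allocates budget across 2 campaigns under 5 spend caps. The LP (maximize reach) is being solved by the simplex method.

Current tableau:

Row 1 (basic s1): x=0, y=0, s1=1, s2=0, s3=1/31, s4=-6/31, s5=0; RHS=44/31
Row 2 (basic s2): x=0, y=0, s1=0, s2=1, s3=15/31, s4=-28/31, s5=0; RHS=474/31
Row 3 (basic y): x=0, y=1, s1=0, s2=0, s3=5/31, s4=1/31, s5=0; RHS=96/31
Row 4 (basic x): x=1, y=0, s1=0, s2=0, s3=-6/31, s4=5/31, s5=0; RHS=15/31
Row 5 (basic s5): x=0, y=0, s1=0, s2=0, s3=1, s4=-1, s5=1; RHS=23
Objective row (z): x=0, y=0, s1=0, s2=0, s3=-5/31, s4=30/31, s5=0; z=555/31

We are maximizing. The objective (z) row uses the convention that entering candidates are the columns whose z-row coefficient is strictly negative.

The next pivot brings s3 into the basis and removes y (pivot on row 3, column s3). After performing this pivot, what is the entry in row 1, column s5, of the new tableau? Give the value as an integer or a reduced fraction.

Pivot element is row 3, column s3: 5/31.
Normalize row 3: new (row 3, s5) = 0/(5/31) = 0.
row 1 ← row 1 − (1/31)·(new row 3): 0 − (1/31)·0 = 0.

0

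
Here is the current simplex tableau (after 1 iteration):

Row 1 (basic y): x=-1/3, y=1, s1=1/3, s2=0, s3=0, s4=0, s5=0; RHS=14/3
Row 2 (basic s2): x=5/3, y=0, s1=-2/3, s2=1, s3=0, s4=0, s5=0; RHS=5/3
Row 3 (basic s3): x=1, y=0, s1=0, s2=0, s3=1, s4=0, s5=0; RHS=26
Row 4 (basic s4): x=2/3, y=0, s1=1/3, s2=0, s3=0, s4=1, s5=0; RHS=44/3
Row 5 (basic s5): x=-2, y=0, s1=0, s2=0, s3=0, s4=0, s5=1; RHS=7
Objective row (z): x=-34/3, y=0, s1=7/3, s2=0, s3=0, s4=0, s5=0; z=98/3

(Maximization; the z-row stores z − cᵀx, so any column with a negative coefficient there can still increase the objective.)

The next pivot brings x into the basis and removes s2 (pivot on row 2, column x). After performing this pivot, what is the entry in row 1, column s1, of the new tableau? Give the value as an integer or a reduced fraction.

Pivot element is row 2, column x: 5/3.
Normalize row 2: new (row 2, s1) = (-2/3)/(5/3) = -2/5.
row 1 ← row 1 − (-1/3)·(new row 2): 1/3 − (-1/3)·(-2/5) = 1/5.

1/5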